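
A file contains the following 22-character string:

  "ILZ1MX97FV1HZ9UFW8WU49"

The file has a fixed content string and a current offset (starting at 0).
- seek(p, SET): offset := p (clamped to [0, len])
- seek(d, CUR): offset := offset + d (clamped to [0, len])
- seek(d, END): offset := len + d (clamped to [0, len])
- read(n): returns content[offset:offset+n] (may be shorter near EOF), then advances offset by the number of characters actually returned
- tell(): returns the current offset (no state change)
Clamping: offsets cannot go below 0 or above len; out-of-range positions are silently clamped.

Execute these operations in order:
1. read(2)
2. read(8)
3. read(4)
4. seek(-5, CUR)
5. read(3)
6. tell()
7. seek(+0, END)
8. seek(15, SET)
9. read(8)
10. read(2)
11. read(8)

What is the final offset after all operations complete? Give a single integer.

After 1 (read(2)): returned 'IL', offset=2
After 2 (read(8)): returned 'Z1MX97FV', offset=10
After 3 (read(4)): returned '1HZ9', offset=14
After 4 (seek(-5, CUR)): offset=9
After 5 (read(3)): returned 'V1H', offset=12
After 6 (tell()): offset=12
After 7 (seek(+0, END)): offset=22
After 8 (seek(15, SET)): offset=15
After 9 (read(8)): returned 'FW8WU49', offset=22
After 10 (read(2)): returned '', offset=22
After 11 (read(8)): returned '', offset=22

Answer: 22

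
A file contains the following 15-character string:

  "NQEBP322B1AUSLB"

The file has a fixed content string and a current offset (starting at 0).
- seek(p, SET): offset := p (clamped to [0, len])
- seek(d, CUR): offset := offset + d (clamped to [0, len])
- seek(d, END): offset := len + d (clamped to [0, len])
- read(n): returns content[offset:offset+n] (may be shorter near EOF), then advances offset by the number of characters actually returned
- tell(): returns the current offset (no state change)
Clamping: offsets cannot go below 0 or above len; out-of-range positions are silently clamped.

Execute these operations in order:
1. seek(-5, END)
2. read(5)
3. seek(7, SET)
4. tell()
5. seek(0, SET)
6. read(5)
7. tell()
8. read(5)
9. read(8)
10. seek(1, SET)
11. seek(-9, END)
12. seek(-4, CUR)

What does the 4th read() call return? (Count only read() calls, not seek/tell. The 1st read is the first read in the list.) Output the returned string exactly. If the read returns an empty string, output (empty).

Answer: AUSLB

Derivation:
After 1 (seek(-5, END)): offset=10
After 2 (read(5)): returned 'AUSLB', offset=15
After 3 (seek(7, SET)): offset=7
After 4 (tell()): offset=7
After 5 (seek(0, SET)): offset=0
After 6 (read(5)): returned 'NQEBP', offset=5
After 7 (tell()): offset=5
After 8 (read(5)): returned '322B1', offset=10
After 9 (read(8)): returned 'AUSLB', offset=15
After 10 (seek(1, SET)): offset=1
After 11 (seek(-9, END)): offset=6
After 12 (seek(-4, CUR)): offset=2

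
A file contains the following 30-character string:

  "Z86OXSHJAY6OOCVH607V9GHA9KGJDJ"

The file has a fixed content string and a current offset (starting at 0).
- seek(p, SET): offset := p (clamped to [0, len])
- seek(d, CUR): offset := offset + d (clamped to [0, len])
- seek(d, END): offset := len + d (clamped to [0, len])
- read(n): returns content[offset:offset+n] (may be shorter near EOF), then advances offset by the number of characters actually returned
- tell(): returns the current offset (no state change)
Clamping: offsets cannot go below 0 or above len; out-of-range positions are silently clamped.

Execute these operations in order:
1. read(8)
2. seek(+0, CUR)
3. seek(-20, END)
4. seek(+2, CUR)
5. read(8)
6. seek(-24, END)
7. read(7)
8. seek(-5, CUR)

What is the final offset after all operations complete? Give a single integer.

Answer: 8

Derivation:
After 1 (read(8)): returned 'Z86OXSHJ', offset=8
After 2 (seek(+0, CUR)): offset=8
After 3 (seek(-20, END)): offset=10
After 4 (seek(+2, CUR)): offset=12
After 5 (read(8)): returned 'OCVH607V', offset=20
After 6 (seek(-24, END)): offset=6
After 7 (read(7)): returned 'HJAY6OO', offset=13
After 8 (seek(-5, CUR)): offset=8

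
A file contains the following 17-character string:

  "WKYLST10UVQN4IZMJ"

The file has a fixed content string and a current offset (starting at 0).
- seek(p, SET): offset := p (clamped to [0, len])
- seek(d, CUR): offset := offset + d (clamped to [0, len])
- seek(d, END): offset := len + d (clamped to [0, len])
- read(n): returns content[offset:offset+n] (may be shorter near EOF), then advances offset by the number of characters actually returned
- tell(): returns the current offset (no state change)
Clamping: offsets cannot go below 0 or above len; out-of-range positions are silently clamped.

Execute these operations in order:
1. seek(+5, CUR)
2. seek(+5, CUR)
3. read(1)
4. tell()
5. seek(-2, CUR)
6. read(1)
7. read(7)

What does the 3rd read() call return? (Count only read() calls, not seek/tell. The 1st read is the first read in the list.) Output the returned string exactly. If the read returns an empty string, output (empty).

After 1 (seek(+5, CUR)): offset=5
After 2 (seek(+5, CUR)): offset=10
After 3 (read(1)): returned 'Q', offset=11
After 4 (tell()): offset=11
After 5 (seek(-2, CUR)): offset=9
After 6 (read(1)): returned 'V', offset=10
After 7 (read(7)): returned 'QN4IZMJ', offset=17

Answer: QN4IZMJ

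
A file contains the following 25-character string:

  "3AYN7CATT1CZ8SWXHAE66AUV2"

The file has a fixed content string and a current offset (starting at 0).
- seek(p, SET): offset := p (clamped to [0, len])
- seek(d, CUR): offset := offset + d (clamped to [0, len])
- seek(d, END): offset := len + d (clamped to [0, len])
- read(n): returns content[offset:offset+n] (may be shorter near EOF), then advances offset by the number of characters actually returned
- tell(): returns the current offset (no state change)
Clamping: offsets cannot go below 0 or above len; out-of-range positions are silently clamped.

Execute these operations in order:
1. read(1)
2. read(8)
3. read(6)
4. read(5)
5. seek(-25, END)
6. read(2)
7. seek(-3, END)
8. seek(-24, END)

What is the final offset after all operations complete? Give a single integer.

Answer: 1

Derivation:
After 1 (read(1)): returned '3', offset=1
After 2 (read(8)): returned 'AYN7CATT', offset=9
After 3 (read(6)): returned '1CZ8SW', offset=15
After 4 (read(5)): returned 'XHAE6', offset=20
After 5 (seek(-25, END)): offset=0
After 6 (read(2)): returned '3A', offset=2
After 7 (seek(-3, END)): offset=22
After 8 (seek(-24, END)): offset=1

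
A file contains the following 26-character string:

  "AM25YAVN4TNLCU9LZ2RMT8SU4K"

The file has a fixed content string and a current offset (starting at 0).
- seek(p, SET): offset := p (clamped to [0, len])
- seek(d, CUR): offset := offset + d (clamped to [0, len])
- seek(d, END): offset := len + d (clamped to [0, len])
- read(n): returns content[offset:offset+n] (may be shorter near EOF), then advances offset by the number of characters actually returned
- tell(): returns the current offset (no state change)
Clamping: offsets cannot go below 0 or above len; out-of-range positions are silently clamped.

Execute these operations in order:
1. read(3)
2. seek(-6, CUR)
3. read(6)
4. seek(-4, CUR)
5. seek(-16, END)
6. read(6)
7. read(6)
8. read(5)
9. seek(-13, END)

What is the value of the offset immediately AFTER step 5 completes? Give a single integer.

After 1 (read(3)): returned 'AM2', offset=3
After 2 (seek(-6, CUR)): offset=0
After 3 (read(6)): returned 'AM25YA', offset=6
After 4 (seek(-4, CUR)): offset=2
After 5 (seek(-16, END)): offset=10

Answer: 10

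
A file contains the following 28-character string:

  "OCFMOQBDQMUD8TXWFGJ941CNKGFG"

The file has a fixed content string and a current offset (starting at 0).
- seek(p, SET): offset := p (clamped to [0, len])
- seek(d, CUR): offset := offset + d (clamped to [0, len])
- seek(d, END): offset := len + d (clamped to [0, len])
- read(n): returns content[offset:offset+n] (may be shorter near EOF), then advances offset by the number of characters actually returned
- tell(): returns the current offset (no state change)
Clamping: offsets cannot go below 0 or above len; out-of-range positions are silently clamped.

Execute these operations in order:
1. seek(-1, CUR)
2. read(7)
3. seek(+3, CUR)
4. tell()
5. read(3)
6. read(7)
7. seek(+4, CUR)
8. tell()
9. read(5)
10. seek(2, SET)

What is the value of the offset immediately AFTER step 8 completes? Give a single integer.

After 1 (seek(-1, CUR)): offset=0
After 2 (read(7)): returned 'OCFMOQB', offset=7
After 3 (seek(+3, CUR)): offset=10
After 4 (tell()): offset=10
After 5 (read(3)): returned 'UD8', offset=13
After 6 (read(7)): returned 'TXWFGJ9', offset=20
After 7 (seek(+4, CUR)): offset=24
After 8 (tell()): offset=24

Answer: 24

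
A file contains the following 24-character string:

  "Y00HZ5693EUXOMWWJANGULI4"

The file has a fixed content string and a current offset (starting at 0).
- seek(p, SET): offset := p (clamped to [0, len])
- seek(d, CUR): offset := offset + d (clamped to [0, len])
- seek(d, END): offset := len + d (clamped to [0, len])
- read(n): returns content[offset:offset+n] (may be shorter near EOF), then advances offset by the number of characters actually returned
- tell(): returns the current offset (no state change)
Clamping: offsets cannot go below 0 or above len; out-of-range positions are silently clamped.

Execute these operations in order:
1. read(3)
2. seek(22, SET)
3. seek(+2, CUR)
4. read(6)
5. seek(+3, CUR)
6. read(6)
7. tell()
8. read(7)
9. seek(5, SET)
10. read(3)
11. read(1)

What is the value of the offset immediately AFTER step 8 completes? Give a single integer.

Answer: 24

Derivation:
After 1 (read(3)): returned 'Y00', offset=3
After 2 (seek(22, SET)): offset=22
After 3 (seek(+2, CUR)): offset=24
After 4 (read(6)): returned '', offset=24
After 5 (seek(+3, CUR)): offset=24
After 6 (read(6)): returned '', offset=24
After 7 (tell()): offset=24
After 8 (read(7)): returned '', offset=24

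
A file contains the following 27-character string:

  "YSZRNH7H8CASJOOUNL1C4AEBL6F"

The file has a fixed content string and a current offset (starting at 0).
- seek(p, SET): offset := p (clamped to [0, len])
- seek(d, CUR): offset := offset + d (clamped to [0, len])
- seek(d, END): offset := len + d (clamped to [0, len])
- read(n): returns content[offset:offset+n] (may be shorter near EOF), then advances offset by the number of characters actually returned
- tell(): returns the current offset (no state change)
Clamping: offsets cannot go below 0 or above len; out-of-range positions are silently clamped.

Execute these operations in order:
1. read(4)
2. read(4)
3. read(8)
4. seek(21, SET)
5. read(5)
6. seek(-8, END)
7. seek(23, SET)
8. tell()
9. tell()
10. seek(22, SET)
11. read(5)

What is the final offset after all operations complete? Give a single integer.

Answer: 27

Derivation:
After 1 (read(4)): returned 'YSZR', offset=4
After 2 (read(4)): returned 'NH7H', offset=8
After 3 (read(8)): returned '8CASJOOU', offset=16
After 4 (seek(21, SET)): offset=21
After 5 (read(5)): returned 'AEBL6', offset=26
After 6 (seek(-8, END)): offset=19
After 7 (seek(23, SET)): offset=23
After 8 (tell()): offset=23
After 9 (tell()): offset=23
After 10 (seek(22, SET)): offset=22
After 11 (read(5)): returned 'EBL6F', offset=27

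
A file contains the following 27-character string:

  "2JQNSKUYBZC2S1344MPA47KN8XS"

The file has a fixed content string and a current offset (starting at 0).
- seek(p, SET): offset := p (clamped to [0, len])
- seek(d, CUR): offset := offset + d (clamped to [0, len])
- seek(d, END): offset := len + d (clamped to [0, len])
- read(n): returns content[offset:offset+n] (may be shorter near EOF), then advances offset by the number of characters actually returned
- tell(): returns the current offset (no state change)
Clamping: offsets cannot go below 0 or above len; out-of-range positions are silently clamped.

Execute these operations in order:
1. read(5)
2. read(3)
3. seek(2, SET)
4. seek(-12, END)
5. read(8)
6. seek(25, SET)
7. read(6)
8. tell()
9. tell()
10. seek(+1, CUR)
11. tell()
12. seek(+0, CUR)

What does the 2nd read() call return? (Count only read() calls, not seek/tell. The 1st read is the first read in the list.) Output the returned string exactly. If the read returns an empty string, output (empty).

Answer: KUY

Derivation:
After 1 (read(5)): returned '2JQNS', offset=5
After 2 (read(3)): returned 'KUY', offset=8
After 3 (seek(2, SET)): offset=2
After 4 (seek(-12, END)): offset=15
After 5 (read(8)): returned '44MPA47K', offset=23
After 6 (seek(25, SET)): offset=25
After 7 (read(6)): returned 'XS', offset=27
After 8 (tell()): offset=27
After 9 (tell()): offset=27
After 10 (seek(+1, CUR)): offset=27
After 11 (tell()): offset=27
After 12 (seek(+0, CUR)): offset=27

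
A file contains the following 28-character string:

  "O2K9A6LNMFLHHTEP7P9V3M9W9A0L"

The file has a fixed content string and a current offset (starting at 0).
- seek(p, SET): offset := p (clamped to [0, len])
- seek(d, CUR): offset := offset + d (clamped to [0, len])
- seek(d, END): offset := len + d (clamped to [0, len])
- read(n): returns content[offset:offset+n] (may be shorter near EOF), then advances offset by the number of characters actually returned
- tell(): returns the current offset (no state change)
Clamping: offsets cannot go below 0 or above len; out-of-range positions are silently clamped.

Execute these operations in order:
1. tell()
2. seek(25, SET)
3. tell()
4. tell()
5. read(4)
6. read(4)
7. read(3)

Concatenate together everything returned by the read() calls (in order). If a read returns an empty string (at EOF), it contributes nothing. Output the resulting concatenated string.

After 1 (tell()): offset=0
After 2 (seek(25, SET)): offset=25
After 3 (tell()): offset=25
After 4 (tell()): offset=25
After 5 (read(4)): returned 'A0L', offset=28
After 6 (read(4)): returned '', offset=28
After 7 (read(3)): returned '', offset=28

Answer: A0L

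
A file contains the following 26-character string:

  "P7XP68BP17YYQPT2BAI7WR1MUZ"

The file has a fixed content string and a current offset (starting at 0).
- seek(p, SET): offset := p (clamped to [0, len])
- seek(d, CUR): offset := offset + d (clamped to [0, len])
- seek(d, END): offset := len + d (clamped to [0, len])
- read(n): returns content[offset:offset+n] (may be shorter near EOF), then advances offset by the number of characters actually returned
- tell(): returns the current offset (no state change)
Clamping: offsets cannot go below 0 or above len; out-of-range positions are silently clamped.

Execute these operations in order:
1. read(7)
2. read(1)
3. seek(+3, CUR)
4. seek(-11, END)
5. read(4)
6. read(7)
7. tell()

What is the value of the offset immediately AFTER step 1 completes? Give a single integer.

After 1 (read(7)): returned 'P7XP68B', offset=7

Answer: 7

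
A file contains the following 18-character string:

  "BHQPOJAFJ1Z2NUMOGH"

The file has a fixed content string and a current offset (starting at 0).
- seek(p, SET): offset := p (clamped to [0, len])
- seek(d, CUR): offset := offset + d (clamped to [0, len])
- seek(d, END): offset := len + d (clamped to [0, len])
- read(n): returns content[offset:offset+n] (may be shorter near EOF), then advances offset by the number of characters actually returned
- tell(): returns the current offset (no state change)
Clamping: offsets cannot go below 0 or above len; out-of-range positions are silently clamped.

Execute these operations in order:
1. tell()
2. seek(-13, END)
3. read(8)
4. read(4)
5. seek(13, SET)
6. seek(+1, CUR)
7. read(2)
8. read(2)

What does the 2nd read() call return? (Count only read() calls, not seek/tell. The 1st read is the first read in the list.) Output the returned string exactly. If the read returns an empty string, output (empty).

After 1 (tell()): offset=0
After 2 (seek(-13, END)): offset=5
After 3 (read(8)): returned 'JAFJ1Z2N', offset=13
After 4 (read(4)): returned 'UMOG', offset=17
After 5 (seek(13, SET)): offset=13
After 6 (seek(+1, CUR)): offset=14
After 7 (read(2)): returned 'MO', offset=16
After 8 (read(2)): returned 'GH', offset=18

Answer: UMOG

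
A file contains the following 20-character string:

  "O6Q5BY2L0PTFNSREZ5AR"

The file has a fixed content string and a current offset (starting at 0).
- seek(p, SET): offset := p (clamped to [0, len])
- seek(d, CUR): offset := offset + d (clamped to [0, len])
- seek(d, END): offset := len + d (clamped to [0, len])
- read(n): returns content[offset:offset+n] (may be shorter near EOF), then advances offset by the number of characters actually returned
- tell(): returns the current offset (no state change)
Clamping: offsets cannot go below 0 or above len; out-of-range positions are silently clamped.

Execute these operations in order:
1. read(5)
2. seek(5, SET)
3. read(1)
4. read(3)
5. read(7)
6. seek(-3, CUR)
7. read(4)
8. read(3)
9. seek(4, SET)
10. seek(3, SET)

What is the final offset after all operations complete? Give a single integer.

After 1 (read(5)): returned 'O6Q5B', offset=5
After 2 (seek(5, SET)): offset=5
After 3 (read(1)): returned 'Y', offset=6
After 4 (read(3)): returned '2L0', offset=9
After 5 (read(7)): returned 'PTFNSRE', offset=16
After 6 (seek(-3, CUR)): offset=13
After 7 (read(4)): returned 'SREZ', offset=17
After 8 (read(3)): returned '5AR', offset=20
After 9 (seek(4, SET)): offset=4
After 10 (seek(3, SET)): offset=3

Answer: 3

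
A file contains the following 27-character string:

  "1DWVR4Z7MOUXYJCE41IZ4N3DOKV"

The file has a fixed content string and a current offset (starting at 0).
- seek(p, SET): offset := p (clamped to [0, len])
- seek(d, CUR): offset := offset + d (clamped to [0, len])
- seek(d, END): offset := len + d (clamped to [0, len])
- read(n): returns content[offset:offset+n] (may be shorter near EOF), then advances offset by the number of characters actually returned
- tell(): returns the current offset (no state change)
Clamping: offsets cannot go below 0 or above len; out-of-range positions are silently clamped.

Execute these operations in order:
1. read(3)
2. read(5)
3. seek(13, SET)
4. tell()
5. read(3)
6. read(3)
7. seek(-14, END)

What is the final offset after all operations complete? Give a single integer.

Answer: 13

Derivation:
After 1 (read(3)): returned '1DW', offset=3
After 2 (read(5)): returned 'VR4Z7', offset=8
After 3 (seek(13, SET)): offset=13
After 4 (tell()): offset=13
After 5 (read(3)): returned 'JCE', offset=16
After 6 (read(3)): returned '41I', offset=19
After 7 (seek(-14, END)): offset=13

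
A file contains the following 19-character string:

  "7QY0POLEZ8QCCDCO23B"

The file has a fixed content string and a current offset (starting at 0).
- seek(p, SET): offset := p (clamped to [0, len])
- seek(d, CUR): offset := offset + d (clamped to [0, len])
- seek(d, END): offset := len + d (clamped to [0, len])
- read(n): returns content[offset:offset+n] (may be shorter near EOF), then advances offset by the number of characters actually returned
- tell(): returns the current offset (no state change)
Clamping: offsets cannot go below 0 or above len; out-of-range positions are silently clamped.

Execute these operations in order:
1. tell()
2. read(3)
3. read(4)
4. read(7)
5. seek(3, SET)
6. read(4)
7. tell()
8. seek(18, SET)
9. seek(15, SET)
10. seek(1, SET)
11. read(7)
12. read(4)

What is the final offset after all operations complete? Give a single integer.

Answer: 12

Derivation:
After 1 (tell()): offset=0
After 2 (read(3)): returned '7QY', offset=3
After 3 (read(4)): returned '0POL', offset=7
After 4 (read(7)): returned 'EZ8QCCD', offset=14
After 5 (seek(3, SET)): offset=3
After 6 (read(4)): returned '0POL', offset=7
After 7 (tell()): offset=7
After 8 (seek(18, SET)): offset=18
After 9 (seek(15, SET)): offset=15
After 10 (seek(1, SET)): offset=1
After 11 (read(7)): returned 'QY0POLE', offset=8
After 12 (read(4)): returned 'Z8QC', offset=12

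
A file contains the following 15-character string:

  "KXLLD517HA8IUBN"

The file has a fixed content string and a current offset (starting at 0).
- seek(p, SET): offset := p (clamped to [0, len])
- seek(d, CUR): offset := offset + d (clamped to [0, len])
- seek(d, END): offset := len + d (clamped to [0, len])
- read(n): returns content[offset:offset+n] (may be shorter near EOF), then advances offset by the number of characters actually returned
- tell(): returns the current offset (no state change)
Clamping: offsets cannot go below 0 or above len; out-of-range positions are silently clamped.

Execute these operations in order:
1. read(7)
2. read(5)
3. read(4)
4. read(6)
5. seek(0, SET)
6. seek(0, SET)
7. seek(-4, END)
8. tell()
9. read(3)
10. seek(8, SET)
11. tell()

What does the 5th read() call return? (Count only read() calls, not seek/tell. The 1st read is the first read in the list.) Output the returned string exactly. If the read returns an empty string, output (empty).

After 1 (read(7)): returned 'KXLLD51', offset=7
After 2 (read(5)): returned '7HA8I', offset=12
After 3 (read(4)): returned 'UBN', offset=15
After 4 (read(6)): returned '', offset=15
After 5 (seek(0, SET)): offset=0
After 6 (seek(0, SET)): offset=0
After 7 (seek(-4, END)): offset=11
After 8 (tell()): offset=11
After 9 (read(3)): returned 'IUB', offset=14
After 10 (seek(8, SET)): offset=8
After 11 (tell()): offset=8

Answer: IUB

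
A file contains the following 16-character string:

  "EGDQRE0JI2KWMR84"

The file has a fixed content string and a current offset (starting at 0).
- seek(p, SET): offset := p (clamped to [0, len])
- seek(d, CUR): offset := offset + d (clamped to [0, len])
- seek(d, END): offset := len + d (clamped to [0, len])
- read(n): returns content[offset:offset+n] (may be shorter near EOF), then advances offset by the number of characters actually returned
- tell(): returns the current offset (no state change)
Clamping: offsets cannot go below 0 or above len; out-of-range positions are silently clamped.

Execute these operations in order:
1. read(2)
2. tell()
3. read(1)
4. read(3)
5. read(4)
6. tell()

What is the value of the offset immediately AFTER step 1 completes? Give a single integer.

Answer: 2

Derivation:
After 1 (read(2)): returned 'EG', offset=2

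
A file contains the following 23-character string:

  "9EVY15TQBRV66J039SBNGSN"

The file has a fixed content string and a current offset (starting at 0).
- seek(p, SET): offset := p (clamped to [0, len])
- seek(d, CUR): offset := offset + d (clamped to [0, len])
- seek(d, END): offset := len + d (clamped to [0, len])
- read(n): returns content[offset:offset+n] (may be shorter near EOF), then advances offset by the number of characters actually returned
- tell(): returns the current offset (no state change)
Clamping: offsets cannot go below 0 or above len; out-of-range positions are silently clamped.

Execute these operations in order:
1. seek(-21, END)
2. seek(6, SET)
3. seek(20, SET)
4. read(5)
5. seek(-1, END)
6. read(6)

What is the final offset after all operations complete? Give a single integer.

Answer: 23

Derivation:
After 1 (seek(-21, END)): offset=2
After 2 (seek(6, SET)): offset=6
After 3 (seek(20, SET)): offset=20
After 4 (read(5)): returned 'GSN', offset=23
After 5 (seek(-1, END)): offset=22
After 6 (read(6)): returned 'N', offset=23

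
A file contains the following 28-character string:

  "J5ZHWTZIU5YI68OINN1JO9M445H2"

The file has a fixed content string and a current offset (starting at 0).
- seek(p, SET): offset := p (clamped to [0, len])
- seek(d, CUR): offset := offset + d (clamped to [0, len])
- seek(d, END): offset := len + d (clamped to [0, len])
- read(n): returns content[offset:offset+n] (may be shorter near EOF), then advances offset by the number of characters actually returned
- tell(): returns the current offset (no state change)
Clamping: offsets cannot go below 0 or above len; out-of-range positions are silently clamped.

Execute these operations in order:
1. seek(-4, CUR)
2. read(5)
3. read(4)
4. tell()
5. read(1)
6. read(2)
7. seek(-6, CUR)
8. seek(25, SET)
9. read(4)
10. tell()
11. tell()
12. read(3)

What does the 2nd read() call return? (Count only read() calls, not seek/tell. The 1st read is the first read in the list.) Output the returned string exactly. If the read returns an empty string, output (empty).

Answer: TZIU

Derivation:
After 1 (seek(-4, CUR)): offset=0
After 2 (read(5)): returned 'J5ZHW', offset=5
After 3 (read(4)): returned 'TZIU', offset=9
After 4 (tell()): offset=9
After 5 (read(1)): returned '5', offset=10
After 6 (read(2)): returned 'YI', offset=12
After 7 (seek(-6, CUR)): offset=6
After 8 (seek(25, SET)): offset=25
After 9 (read(4)): returned '5H2', offset=28
After 10 (tell()): offset=28
After 11 (tell()): offset=28
After 12 (read(3)): returned '', offset=28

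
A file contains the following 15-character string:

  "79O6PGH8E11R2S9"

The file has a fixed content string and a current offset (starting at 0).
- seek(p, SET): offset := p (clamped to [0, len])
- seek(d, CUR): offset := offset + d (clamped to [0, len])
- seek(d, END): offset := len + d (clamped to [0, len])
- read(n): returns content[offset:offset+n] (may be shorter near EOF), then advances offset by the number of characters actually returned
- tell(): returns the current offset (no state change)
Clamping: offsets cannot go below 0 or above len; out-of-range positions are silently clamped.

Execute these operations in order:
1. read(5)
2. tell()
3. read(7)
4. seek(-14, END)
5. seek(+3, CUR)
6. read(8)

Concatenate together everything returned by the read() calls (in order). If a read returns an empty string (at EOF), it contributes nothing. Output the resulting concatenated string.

Answer: 79O6PGH8E11RPGH8E11R

Derivation:
After 1 (read(5)): returned '79O6P', offset=5
After 2 (tell()): offset=5
After 3 (read(7)): returned 'GH8E11R', offset=12
After 4 (seek(-14, END)): offset=1
After 5 (seek(+3, CUR)): offset=4
After 6 (read(8)): returned 'PGH8E11R', offset=12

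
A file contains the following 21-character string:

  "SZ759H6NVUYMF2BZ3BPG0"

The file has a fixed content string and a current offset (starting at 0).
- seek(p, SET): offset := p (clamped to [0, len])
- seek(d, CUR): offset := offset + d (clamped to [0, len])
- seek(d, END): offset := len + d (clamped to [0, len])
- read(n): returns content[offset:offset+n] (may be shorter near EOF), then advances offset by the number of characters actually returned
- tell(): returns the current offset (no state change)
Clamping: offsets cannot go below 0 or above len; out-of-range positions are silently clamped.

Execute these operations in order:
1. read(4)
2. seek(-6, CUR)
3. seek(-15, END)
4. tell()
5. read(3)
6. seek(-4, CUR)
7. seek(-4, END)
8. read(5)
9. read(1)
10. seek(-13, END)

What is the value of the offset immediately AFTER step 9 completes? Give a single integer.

After 1 (read(4)): returned 'SZ75', offset=4
After 2 (seek(-6, CUR)): offset=0
After 3 (seek(-15, END)): offset=6
After 4 (tell()): offset=6
After 5 (read(3)): returned '6NV', offset=9
After 6 (seek(-4, CUR)): offset=5
After 7 (seek(-4, END)): offset=17
After 8 (read(5)): returned 'BPG0', offset=21
After 9 (read(1)): returned '', offset=21

Answer: 21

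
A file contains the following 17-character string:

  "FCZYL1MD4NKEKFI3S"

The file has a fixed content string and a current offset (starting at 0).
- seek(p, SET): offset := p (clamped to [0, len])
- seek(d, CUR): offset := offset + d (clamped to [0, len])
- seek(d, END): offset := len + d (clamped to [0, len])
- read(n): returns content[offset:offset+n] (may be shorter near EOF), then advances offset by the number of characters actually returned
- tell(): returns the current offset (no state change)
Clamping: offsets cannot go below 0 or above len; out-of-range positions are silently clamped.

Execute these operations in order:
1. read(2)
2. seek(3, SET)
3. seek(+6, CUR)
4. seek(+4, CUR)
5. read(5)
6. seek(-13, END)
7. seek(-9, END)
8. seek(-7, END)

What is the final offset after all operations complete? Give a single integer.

Answer: 10

Derivation:
After 1 (read(2)): returned 'FC', offset=2
After 2 (seek(3, SET)): offset=3
After 3 (seek(+6, CUR)): offset=9
After 4 (seek(+4, CUR)): offset=13
After 5 (read(5)): returned 'FI3S', offset=17
After 6 (seek(-13, END)): offset=4
After 7 (seek(-9, END)): offset=8
After 8 (seek(-7, END)): offset=10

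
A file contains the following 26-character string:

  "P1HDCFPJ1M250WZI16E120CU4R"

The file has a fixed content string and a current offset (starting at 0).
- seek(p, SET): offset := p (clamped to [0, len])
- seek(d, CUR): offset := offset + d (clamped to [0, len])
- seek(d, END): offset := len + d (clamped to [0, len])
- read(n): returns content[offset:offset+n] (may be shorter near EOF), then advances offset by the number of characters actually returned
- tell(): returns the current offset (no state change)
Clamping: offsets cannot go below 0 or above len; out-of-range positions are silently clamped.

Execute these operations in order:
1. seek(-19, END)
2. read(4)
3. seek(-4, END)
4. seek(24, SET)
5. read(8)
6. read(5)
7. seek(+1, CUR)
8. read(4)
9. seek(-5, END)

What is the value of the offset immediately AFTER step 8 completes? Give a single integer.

Answer: 26

Derivation:
After 1 (seek(-19, END)): offset=7
After 2 (read(4)): returned 'J1M2', offset=11
After 3 (seek(-4, END)): offset=22
After 4 (seek(24, SET)): offset=24
After 5 (read(8)): returned '4R', offset=26
After 6 (read(5)): returned '', offset=26
After 7 (seek(+1, CUR)): offset=26
After 8 (read(4)): returned '', offset=26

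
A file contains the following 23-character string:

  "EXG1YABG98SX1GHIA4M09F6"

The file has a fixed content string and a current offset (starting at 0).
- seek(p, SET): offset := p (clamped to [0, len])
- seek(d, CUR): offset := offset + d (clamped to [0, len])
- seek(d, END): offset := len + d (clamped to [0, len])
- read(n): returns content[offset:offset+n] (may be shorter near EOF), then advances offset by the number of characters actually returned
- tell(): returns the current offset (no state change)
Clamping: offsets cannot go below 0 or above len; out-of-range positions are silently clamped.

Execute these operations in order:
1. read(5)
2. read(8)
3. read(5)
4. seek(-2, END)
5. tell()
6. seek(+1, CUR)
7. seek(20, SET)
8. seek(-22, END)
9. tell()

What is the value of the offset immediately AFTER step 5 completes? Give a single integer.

Answer: 21

Derivation:
After 1 (read(5)): returned 'EXG1Y', offset=5
After 2 (read(8)): returned 'ABG98SX1', offset=13
After 3 (read(5)): returned 'GHIA4', offset=18
After 4 (seek(-2, END)): offset=21
After 5 (tell()): offset=21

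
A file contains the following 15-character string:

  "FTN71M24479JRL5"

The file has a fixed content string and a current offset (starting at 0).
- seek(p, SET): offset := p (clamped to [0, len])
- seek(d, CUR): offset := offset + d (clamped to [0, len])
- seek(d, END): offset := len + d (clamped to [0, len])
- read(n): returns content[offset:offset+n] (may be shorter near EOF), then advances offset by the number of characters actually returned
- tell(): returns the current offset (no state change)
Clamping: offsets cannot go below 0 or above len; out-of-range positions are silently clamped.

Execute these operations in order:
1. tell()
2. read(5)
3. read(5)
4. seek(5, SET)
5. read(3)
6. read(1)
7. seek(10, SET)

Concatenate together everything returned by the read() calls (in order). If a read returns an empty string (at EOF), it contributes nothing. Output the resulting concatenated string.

Answer: FTN71M2447M244

Derivation:
After 1 (tell()): offset=0
After 2 (read(5)): returned 'FTN71', offset=5
After 3 (read(5)): returned 'M2447', offset=10
After 4 (seek(5, SET)): offset=5
After 5 (read(3)): returned 'M24', offset=8
After 6 (read(1)): returned '4', offset=9
After 7 (seek(10, SET)): offset=10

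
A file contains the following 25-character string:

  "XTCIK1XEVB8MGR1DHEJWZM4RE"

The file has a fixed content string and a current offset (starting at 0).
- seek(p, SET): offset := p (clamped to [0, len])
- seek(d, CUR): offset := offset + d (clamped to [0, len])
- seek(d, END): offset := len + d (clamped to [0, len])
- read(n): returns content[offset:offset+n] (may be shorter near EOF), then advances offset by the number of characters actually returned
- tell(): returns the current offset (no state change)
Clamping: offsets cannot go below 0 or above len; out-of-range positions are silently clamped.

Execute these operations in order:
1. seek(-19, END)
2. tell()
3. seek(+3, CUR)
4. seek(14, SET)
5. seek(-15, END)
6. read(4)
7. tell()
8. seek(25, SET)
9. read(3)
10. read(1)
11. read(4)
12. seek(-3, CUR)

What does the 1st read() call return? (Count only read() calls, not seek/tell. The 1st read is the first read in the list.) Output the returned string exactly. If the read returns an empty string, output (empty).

After 1 (seek(-19, END)): offset=6
After 2 (tell()): offset=6
After 3 (seek(+3, CUR)): offset=9
After 4 (seek(14, SET)): offset=14
After 5 (seek(-15, END)): offset=10
After 6 (read(4)): returned '8MGR', offset=14
After 7 (tell()): offset=14
After 8 (seek(25, SET)): offset=25
After 9 (read(3)): returned '', offset=25
After 10 (read(1)): returned '', offset=25
After 11 (read(4)): returned '', offset=25
After 12 (seek(-3, CUR)): offset=22

Answer: 8MGR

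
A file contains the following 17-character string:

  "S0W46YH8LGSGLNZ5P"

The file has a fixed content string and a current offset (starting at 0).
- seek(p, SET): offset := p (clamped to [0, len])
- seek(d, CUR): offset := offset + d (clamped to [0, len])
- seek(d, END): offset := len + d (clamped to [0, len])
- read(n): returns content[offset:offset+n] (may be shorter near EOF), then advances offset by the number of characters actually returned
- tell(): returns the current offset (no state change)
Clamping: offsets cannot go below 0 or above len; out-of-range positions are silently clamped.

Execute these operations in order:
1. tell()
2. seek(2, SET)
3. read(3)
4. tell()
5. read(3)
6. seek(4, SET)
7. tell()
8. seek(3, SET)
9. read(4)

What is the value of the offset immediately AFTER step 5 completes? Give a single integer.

After 1 (tell()): offset=0
After 2 (seek(2, SET)): offset=2
After 3 (read(3)): returned 'W46', offset=5
After 4 (tell()): offset=5
After 5 (read(3)): returned 'YH8', offset=8

Answer: 8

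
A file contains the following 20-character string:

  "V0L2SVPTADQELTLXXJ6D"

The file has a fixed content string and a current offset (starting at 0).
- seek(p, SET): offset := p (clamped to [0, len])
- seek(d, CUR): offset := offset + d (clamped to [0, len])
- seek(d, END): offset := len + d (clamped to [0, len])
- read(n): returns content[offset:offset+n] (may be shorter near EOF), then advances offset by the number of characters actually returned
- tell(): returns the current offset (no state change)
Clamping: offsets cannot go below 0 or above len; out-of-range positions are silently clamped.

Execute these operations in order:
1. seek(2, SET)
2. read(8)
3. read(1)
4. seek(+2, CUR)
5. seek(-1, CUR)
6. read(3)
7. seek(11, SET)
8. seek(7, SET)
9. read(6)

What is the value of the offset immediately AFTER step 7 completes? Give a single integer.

After 1 (seek(2, SET)): offset=2
After 2 (read(8)): returned 'L2SVPTAD', offset=10
After 3 (read(1)): returned 'Q', offset=11
After 4 (seek(+2, CUR)): offset=13
After 5 (seek(-1, CUR)): offset=12
After 6 (read(3)): returned 'LTL', offset=15
After 7 (seek(11, SET)): offset=11

Answer: 11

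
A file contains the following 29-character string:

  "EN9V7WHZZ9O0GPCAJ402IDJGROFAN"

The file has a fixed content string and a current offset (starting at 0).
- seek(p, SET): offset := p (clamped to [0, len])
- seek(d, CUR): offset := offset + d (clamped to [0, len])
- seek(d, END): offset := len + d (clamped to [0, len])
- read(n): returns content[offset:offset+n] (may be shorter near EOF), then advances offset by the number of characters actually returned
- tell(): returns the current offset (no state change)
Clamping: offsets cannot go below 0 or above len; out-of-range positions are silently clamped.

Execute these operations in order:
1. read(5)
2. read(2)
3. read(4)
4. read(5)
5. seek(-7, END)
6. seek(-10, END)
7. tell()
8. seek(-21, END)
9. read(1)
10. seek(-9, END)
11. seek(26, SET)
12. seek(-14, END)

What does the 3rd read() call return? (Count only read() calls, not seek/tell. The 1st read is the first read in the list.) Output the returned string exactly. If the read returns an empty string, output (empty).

After 1 (read(5)): returned 'EN9V7', offset=5
After 2 (read(2)): returned 'WH', offset=7
After 3 (read(4)): returned 'ZZ9O', offset=11
After 4 (read(5)): returned '0GPCA', offset=16
After 5 (seek(-7, END)): offset=22
After 6 (seek(-10, END)): offset=19
After 7 (tell()): offset=19
After 8 (seek(-21, END)): offset=8
After 9 (read(1)): returned 'Z', offset=9
After 10 (seek(-9, END)): offset=20
After 11 (seek(26, SET)): offset=26
After 12 (seek(-14, END)): offset=15

Answer: ZZ9O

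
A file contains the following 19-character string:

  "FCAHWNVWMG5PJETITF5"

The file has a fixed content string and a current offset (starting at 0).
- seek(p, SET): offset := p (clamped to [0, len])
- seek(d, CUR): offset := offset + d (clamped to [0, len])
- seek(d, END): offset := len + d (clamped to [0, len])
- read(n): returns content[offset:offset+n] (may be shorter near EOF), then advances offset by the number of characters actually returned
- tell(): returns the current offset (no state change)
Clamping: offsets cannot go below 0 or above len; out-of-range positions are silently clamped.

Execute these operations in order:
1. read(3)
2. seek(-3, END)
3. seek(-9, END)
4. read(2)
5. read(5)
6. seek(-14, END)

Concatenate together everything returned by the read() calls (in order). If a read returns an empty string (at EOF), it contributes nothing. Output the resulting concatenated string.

Answer: FCA5PJETIT

Derivation:
After 1 (read(3)): returned 'FCA', offset=3
After 2 (seek(-3, END)): offset=16
After 3 (seek(-9, END)): offset=10
After 4 (read(2)): returned '5P', offset=12
After 5 (read(5)): returned 'JETIT', offset=17
After 6 (seek(-14, END)): offset=5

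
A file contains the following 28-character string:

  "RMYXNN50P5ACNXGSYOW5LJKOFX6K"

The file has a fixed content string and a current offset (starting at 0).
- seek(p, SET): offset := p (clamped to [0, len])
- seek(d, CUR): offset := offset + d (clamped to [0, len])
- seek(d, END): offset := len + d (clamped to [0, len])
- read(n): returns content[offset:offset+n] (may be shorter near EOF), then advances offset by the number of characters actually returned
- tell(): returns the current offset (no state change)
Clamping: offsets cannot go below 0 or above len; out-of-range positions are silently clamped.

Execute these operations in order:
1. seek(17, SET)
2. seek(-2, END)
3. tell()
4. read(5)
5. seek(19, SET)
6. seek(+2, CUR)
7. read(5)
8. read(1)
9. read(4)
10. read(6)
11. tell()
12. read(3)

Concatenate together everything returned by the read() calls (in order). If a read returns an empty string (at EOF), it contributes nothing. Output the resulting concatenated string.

After 1 (seek(17, SET)): offset=17
After 2 (seek(-2, END)): offset=26
After 3 (tell()): offset=26
After 4 (read(5)): returned '6K', offset=28
After 5 (seek(19, SET)): offset=19
After 6 (seek(+2, CUR)): offset=21
After 7 (read(5)): returned 'JKOFX', offset=26
After 8 (read(1)): returned '6', offset=27
After 9 (read(4)): returned 'K', offset=28
After 10 (read(6)): returned '', offset=28
After 11 (tell()): offset=28
After 12 (read(3)): returned '', offset=28

Answer: 6KJKOFX6K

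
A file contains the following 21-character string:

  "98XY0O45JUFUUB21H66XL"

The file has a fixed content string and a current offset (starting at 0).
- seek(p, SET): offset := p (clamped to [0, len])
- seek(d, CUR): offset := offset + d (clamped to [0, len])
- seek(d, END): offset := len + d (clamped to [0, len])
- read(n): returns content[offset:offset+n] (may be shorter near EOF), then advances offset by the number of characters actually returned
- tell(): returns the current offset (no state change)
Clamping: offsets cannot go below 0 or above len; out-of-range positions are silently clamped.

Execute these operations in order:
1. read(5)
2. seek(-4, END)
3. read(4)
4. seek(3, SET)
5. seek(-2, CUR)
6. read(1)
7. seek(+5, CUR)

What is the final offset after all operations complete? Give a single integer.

After 1 (read(5)): returned '98XY0', offset=5
After 2 (seek(-4, END)): offset=17
After 3 (read(4)): returned '66XL', offset=21
After 4 (seek(3, SET)): offset=3
After 5 (seek(-2, CUR)): offset=1
After 6 (read(1)): returned '8', offset=2
After 7 (seek(+5, CUR)): offset=7

Answer: 7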